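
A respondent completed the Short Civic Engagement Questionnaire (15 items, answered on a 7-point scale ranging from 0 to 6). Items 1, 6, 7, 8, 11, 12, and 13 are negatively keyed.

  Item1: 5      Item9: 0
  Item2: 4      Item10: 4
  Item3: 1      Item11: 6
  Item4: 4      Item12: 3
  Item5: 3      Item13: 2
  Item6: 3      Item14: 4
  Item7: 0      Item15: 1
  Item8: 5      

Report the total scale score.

Reversing items 1, 6, 7, 8, 11, 12, & 13 with 6 − raw:
Total = (6−5) + 4 + 1 + 4 + 3 + (6−3) + (6−0) + (6−5) + 0 + 4 + (6−6) + (6−3) + (6−2) + 4 + 1
      = 1 + 4 + 1 + 4 + 3 + 3 + 6 + 1 + 0 + 4 + 0 + 3 + 4 + 4 + 1 = 39

39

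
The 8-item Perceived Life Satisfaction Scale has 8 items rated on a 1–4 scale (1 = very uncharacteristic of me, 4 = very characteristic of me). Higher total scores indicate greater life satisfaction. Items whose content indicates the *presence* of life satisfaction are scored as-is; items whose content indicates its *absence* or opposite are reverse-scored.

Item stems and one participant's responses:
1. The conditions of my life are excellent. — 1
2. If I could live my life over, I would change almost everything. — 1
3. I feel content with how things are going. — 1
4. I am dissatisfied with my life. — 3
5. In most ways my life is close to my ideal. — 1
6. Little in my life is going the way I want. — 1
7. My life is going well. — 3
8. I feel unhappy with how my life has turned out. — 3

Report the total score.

18

Items 2, 4, 6, 8 describe the absence/opposite of life satisfaction → reverse-score.
reversed = (1+4) − raw = 5 − raw.
  item 1: 1
  item 2: 5 − 1 = 4
  item 3: 1
  item 4: 5 − 3 = 2
  item 5: 1
  item 6: 5 − 1 = 4
  item 7: 3
  item 8: 5 − 3 = 2
Total = 1 + 4 + 1 + 2 + 1 + 4 + 3 + 2 = 18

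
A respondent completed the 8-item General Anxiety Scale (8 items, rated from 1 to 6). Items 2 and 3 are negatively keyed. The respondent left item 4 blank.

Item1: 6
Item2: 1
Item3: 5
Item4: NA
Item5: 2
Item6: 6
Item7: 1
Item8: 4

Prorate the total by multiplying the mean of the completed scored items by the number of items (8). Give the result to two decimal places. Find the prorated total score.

Reverse-coded (reverse-coded value = 7 − response):
  item 2: 7 − 1 = 6
  item 3: 7 − 5 = 2
Completed scored items (7 of 8): 6, 6, 2, 2, 6, 1, 4; sum = 27.
Person mean = 27 / 7 ≈ 3.8571
Prorated total = (27 / 7) × 8 = 30.86 (to 2 dp)

30.86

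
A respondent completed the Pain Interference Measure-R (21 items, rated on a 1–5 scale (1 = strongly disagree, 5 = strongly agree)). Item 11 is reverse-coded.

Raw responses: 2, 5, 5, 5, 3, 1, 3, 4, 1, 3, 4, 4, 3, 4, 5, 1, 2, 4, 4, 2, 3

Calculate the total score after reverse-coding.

66

Reverse-coded items use 6 − raw:
  item 11: 6 − 4 = 2
Scored items: 2, 5, 5, 5, 3, 1, 3, 4, 1, 3, 2, 4, 3, 4, 5, 1, 2, 4, 4, 2, 3
Total = 2 + 5 + 5 + 5 + 3 + 1 + 3 + 4 + 1 + 3 + 2 + 4 + 3 + 4 + 5 + 1 + 2 + 4 + 4 + 2 + 3 = 66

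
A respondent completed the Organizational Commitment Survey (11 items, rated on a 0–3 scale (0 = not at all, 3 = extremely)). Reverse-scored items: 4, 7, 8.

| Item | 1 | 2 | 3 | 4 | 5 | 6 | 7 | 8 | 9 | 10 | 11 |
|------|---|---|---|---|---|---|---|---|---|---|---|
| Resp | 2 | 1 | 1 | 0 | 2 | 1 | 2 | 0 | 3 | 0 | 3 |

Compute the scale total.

Reversing items 4, 7 and 8 with 3 − raw:
Total = 2 + 1 + 1 + (3−0) + 2 + 1 + (3−2) + (3−0) + 3 + 0 + 3
      = 2 + 1 + 1 + 3 + 2 + 1 + 1 + 3 + 3 + 0 + 3 = 20

20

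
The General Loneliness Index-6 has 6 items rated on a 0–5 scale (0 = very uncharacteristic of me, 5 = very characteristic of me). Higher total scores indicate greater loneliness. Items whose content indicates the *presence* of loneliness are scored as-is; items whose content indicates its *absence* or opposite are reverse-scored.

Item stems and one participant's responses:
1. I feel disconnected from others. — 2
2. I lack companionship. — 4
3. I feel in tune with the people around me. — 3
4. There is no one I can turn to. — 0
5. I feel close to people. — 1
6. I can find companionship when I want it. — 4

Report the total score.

Items 3, 5, 6 describe the absence/opposite of loneliness → reverse-score.
on a 0–5 scale, reversed = 5 − raw.
  item 1: 2
  item 2: 4
  item 3: 5 − 3 = 2
  item 4: 0
  item 5: 5 − 1 = 4
  item 6: 5 − 4 = 1
Total = 2 + 4 + 2 + 0 + 4 + 1 = 13

13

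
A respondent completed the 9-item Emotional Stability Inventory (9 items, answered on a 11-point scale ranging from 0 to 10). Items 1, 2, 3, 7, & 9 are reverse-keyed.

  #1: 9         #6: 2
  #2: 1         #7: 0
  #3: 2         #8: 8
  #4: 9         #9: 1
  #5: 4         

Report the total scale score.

Reverse-keyed items use 10 − raw:
  item 1: 10 − 9 = 1
  item 2: 10 − 1 = 9
  item 3: 10 − 2 = 8
  item 7: 10 − 0 = 10
  item 9: 10 − 1 = 9
After reverse-coding: 1, 9, 8, 9, 4, 2, 10, 8, 9
Total = 1 + 9 + 8 + 9 + 4 + 2 + 10 + 8 + 9 = 60

60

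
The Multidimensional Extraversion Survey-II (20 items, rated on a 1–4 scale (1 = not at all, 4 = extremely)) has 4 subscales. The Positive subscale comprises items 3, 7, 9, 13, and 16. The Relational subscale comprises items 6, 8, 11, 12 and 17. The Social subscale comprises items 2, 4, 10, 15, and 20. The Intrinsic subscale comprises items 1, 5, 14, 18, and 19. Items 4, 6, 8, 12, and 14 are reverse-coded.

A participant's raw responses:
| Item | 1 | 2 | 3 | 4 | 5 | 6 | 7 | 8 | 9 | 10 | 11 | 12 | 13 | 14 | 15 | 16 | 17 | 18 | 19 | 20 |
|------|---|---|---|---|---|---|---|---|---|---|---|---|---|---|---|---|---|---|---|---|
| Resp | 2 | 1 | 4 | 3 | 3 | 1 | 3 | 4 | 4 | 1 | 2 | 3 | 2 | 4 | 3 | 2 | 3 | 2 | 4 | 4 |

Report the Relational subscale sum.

12

Relational items: 6, 8, 11, 12, 17.
Of these, items 6, 8, & 12 are reverse-coded; on a 1–4 scale, reversed = 5 − raw.
  item 6: 5 − 1 = 4
  item 8: 5 − 4 = 1
  item 11: 2
  item 12: 5 − 3 = 2
  item 17: 3
Sum = 4 + 1 + 2 + 2 + 3 = 12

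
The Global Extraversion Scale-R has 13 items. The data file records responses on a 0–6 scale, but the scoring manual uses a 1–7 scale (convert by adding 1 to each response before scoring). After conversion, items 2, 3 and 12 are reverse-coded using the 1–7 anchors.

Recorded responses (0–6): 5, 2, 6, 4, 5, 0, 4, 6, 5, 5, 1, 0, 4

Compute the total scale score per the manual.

Convert to 1–7: 6, 3, 7, 5, 6, 1, 5, 7, 6, 6, 2, 1, 5
Reverse-coded (on a 1–7 scale, reversed = 8 − raw):
  item 2: 8 − 3 = 5
  item 3: 8 − 7 = 1
  item 12: 8 − 1 = 7
Scored: 6, 5, 1, 5, 6, 1, 5, 7, 6, 6, 2, 7, 5
Total = 62

62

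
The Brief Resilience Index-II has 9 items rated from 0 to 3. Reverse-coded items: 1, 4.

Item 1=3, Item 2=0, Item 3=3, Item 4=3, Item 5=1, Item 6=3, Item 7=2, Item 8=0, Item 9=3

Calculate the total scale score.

Reverse-coded items (on a 0–3 scale, reversed = 3 − raw):
  item 1: 3 − 3 = 0
  item 4: 3 − 3 = 0
Scored items: 0, 0, 3, 0, 1, 3, 2, 0, 3
Total = 0 + 0 + 3 + 0 + 1 + 3 + 2 + 0 + 3 = 12

12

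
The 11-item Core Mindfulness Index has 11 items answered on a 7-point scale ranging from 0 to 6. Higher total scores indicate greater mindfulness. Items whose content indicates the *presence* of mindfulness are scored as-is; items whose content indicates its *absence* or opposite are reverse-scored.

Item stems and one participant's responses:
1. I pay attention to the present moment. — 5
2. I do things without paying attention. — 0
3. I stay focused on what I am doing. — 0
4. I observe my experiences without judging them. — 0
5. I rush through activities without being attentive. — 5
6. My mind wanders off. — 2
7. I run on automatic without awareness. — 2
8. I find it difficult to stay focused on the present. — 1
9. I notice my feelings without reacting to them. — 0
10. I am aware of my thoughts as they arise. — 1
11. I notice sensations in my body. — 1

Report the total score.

27

Items 2, 5, 6, 7, 8 describe the absence/opposite of mindfulness → reverse-score.
reversed = (0+6) − raw = 6 − raw.
  item 1: 5
  item 2: 6 − 0 = 6
  item 3: 0
  item 4: 0
  item 5: 6 − 5 = 1
  item 6: 6 − 2 = 4
  item 7: 6 − 2 = 4
  item 8: 6 − 1 = 5
  item 9: 0
  item 10: 1
  item 11: 1
Total = 5 + 6 + 0 + 0 + 1 + 4 + 4 + 5 + 0 + 1 + 1 = 27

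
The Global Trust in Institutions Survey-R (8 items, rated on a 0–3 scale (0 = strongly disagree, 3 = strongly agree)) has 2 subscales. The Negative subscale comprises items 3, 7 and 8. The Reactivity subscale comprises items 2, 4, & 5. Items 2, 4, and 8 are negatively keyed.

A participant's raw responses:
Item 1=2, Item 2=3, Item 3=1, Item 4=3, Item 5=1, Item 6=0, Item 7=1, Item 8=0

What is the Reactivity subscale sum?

Reactivity items: 2, 4, 5.
Of these, items 2 & 4 are negatively keyed; reversed = (0+3) − raw = 3 − raw.
  item 2: 3 − 3 = 0
  item 4: 3 − 3 = 0
  item 5: 1
Sum = 0 + 0 + 1 = 1

1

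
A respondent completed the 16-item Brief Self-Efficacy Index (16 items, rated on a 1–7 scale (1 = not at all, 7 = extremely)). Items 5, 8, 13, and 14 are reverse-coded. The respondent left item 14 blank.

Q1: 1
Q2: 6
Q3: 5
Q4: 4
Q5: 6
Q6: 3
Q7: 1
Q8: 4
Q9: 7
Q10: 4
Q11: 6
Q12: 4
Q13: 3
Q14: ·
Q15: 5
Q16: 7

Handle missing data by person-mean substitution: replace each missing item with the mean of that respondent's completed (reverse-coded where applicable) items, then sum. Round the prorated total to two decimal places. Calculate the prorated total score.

Reverse-coded (reversed = (1+7) − raw = 8 − raw):
  item 5: 8 − 6 = 2
  item 8: 8 − 4 = 4
  item 13: 8 − 3 = 5
Completed scored items (15 of 16): 1, 6, 5, 4, 2, 3, 1, 4, 7, 4, 6, 4, 5, 5, 7; sum = 64.
Person mean = 64 / 15 ≈ 4.2667
Prorated total = (64 / 15) × 16 = 68.27 (to 2 dp)

68.27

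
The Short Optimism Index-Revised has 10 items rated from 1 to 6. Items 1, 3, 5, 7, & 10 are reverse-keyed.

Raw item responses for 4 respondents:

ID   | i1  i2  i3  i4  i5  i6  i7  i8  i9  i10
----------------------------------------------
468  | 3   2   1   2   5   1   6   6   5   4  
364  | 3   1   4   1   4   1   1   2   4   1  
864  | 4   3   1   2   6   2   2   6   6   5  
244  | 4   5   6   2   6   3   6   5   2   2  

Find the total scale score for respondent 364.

31

Respondent 364 raw: 3, 1, 4, 1, 4, 1, 1, 2, 4, 1.
Reverse-coded (reversed = (1+6) − raw = 7 − raw):
  item 1: 7 − 3 = 4
  item 2: 1
  item 3: 7 − 4 = 3
  item 4: 1
  item 5: 7 − 4 = 3
  item 6: 1
  item 7: 7 − 1 = 6
  item 8: 2
  item 9: 4
  item 10: 7 − 1 = 6
Sum = 4 + 1 + 3 + 1 + 3 + 1 + 6 + 2 + 4 + 6 = 31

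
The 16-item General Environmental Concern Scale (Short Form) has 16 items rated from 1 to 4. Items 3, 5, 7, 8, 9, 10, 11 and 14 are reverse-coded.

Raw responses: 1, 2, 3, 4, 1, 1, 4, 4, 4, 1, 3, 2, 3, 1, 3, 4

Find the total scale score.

39

Reverse-coded items use 5 − raw:
  item 3: 5 − 3 = 2
  item 5: 5 − 1 = 4
  item 7: 5 − 4 = 1
  item 8: 5 − 4 = 1
  item 9: 5 − 4 = 1
  item 10: 5 − 1 = 4
  item 11: 5 − 3 = 2
  item 14: 5 − 1 = 4
After reverse-coding: 1, 2, 2, 4, 4, 1, 1, 1, 1, 4, 2, 2, 3, 4, 3, 4
Total = 1 + 2 + 2 + 4 + 4 + 1 + 1 + 1 + 1 + 4 + 2 + 2 + 3 + 4 + 3 + 4 = 39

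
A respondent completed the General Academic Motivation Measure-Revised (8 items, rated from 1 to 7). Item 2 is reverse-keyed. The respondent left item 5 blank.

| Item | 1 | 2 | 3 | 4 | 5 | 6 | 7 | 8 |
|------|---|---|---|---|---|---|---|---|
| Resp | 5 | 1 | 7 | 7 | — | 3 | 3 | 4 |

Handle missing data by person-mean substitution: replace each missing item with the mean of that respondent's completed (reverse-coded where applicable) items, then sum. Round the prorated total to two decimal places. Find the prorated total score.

Reverse-coded (reverse-coded value = 8 − response):
  item 2: 8 − 1 = 7
Completed scored items (7 of 8): 5, 7, 7, 7, 3, 3, 4; sum = 36.
Person mean = 36 / 7 ≈ 5.1429
Prorated total = (36 / 7) × 8 = 41.14 (to 2 dp)

41.14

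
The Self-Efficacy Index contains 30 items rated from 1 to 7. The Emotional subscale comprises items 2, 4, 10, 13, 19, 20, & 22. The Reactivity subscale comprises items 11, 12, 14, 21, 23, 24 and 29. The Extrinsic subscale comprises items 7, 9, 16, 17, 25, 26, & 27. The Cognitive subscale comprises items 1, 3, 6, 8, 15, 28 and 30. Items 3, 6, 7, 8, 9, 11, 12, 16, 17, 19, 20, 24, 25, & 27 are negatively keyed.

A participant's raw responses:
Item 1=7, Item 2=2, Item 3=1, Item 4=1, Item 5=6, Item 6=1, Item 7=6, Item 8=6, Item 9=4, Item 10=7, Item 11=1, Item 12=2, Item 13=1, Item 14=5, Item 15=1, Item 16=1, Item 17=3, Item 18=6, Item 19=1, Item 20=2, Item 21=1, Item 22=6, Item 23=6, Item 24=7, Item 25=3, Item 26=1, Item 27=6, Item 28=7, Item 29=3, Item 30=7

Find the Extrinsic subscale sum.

Extrinsic items: 7, 9, 16, 17, 25, 26, 27.
Of these, items 7, 9, 16, 17, 25, & 27 are negatively keyed; reversed = (1+7) − raw = 8 − raw.
  item 7: 8 − 6 = 2
  item 9: 8 − 4 = 4
  item 16: 8 − 1 = 7
  item 17: 8 − 3 = 5
  item 25: 8 − 3 = 5
  item 26: 1
  item 27: 8 − 6 = 2
Sum = 2 + 4 + 7 + 5 + 5 + 1 + 2 = 26

26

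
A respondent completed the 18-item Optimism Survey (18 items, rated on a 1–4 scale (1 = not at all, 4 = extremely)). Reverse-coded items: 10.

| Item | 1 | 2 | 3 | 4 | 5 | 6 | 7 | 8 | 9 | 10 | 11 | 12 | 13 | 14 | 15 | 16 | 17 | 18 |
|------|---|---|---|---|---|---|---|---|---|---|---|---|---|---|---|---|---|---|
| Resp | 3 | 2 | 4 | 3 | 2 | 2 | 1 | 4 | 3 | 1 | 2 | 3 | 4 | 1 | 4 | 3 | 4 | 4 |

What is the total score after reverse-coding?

Reverse-coded items use 5 − raw:
  item 10: 5 − 1 = 4
Scored responses: 3, 2, 4, 3, 2, 2, 1, 4, 3, 4, 2, 3, 4, 1, 4, 3, 4, 4
Total = 3 + 2 + 4 + 3 + 2 + 2 + 1 + 4 + 3 + 4 + 2 + 3 + 4 + 1 + 4 + 3 + 4 + 4 = 53

53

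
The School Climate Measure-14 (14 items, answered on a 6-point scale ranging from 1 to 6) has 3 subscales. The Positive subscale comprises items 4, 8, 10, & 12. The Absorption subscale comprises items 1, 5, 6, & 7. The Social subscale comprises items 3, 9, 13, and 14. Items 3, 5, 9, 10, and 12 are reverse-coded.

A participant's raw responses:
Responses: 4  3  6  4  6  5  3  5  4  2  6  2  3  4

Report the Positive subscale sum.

Positive items: 4, 8, 10, 12.
Of these, items 10 and 12 are reverse-coded; on a 1–6 scale, reversed = 7 − raw.
  item 4: 4
  item 8: 5
  item 10: 7 − 2 = 5
  item 12: 7 − 2 = 5
Sum = 4 + 5 + 5 + 5 = 19

19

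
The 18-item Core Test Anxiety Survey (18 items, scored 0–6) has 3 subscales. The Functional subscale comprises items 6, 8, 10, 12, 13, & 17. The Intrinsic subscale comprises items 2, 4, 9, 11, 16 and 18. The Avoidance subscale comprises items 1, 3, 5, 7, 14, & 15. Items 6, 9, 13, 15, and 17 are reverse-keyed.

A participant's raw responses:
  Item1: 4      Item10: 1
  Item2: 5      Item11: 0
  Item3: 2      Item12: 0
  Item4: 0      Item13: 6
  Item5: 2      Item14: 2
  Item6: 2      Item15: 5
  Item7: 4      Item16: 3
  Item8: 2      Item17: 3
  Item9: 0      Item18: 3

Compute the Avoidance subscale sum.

15

Avoidance items: 1, 3, 5, 7, 14, 15.
Of these, item 15 is reverse-keyed; on a 0–6 scale, reversed = 6 − raw.
  item 1: 4
  item 3: 2
  item 5: 2
  item 7: 4
  item 14: 2
  item 15: 6 − 5 = 1
Sum = 4 + 2 + 2 + 4 + 2 + 1 = 15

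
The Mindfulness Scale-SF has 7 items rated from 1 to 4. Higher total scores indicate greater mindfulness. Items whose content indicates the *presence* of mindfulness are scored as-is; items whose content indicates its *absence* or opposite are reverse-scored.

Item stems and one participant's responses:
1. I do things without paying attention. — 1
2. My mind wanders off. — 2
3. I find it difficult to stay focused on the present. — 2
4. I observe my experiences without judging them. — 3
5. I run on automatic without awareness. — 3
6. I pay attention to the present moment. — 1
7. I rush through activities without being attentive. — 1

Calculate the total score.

20

Items 1, 2, 3, 5, 7 describe the absence/opposite of mindfulness → reverse-score.
reverse-coded value = 5 − response.
  item 1: 5 − 1 = 4
  item 2: 5 − 2 = 3
  item 3: 5 − 2 = 3
  item 4: 3
  item 5: 5 − 3 = 2
  item 6: 1
  item 7: 5 − 1 = 4
Total = 4 + 3 + 3 + 3 + 2 + 1 + 4 = 20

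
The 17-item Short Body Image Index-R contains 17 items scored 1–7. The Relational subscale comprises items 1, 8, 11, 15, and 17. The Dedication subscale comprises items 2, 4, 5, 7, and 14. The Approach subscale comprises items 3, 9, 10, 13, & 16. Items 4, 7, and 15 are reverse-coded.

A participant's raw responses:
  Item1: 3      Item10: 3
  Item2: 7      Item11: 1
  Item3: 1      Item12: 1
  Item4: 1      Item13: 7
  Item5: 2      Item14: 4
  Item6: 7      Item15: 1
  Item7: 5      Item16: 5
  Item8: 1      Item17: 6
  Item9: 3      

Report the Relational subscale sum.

18

Relational items: 1, 8, 11, 15, 17.
Of these, item 15 is reverse-coded; on a 1–7 scale, reversed = 8 − raw.
  item 1: 3
  item 8: 1
  item 11: 1
  item 15: 8 − 1 = 7
  item 17: 6
Sum = 3 + 1 + 1 + 7 + 6 = 18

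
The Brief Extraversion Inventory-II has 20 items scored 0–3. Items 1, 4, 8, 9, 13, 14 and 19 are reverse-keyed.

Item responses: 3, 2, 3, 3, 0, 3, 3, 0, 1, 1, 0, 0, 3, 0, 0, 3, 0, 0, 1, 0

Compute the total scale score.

25

Reversing items 1, 4, 8, 9, 13, 14, and 19 with 3 − raw:
Total = (3−3) + 2 + 3 + (3−3) + 0 + 3 + 3 + (3−0) + (3−1) + 1 + 0 + 0 + (3−3) + (3−0) + 0 + 3 + 0 + 0 + (3−1) + 0
      = 0 + 2 + 3 + 0 + 0 + 3 + 3 + 3 + 2 + 1 + 0 + 0 + 0 + 3 + 0 + 3 + 0 + 0 + 2 + 0 = 25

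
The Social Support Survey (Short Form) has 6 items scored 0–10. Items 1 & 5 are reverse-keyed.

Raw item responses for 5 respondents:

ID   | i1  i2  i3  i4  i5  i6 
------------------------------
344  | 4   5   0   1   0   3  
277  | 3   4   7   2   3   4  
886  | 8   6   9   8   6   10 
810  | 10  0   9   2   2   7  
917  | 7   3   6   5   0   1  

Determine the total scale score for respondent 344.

25

Respondent 344 raw: 4, 5, 0, 1, 0, 3.
Reverse-coded (reversed = (0+10) − raw = 10 − raw):
  item 1: 10 − 4 = 6
  item 2: 5
  item 3: 0
  item 4: 1
  item 5: 10 − 0 = 10
  item 6: 3
Sum = 6 + 5 + 0 + 1 + 10 + 3 = 25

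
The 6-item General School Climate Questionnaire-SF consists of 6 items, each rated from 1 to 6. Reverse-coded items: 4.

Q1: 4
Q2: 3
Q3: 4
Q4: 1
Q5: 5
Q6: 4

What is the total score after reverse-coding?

26

Reversing item 4 with 7 − raw:
Total = 4 + 3 + 4 + (7−1) + 5 + 4
      = 4 + 3 + 4 + 6 + 5 + 4 = 26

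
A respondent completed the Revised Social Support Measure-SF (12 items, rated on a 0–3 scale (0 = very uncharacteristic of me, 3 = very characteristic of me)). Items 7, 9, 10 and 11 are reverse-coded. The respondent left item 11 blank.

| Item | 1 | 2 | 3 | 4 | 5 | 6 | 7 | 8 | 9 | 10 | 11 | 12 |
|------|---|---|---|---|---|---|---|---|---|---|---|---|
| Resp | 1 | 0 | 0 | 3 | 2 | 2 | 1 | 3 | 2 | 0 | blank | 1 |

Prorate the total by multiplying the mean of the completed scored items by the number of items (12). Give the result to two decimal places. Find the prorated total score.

Reverse-coded (reverse-coded value = 3 − response):
  item 7: 3 − 1 = 2
  item 9: 3 − 2 = 1
  item 10: 3 − 0 = 3
Completed scored items (11 of 12): 1, 0, 0, 3, 2, 2, 2, 3, 1, 3, 1; sum = 18.
Person mean = 18 / 11 ≈ 1.6364
Prorated total = (18 / 11) × 12 = 19.64 (to 2 dp)

19.64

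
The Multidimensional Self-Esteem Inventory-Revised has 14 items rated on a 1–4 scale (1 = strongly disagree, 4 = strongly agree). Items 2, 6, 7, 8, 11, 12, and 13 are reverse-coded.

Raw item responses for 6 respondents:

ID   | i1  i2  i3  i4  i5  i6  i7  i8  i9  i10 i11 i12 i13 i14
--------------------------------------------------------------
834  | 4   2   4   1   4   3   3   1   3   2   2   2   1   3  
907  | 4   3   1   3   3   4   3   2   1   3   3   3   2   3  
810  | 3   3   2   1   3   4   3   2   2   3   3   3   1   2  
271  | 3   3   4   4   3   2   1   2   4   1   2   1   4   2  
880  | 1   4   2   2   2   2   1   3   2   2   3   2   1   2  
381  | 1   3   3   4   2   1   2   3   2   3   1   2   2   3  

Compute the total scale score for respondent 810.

Respondent 810 raw: 3, 3, 2, 1, 3, 4, 3, 2, 2, 3, 3, 3, 1, 2.
Reverse-coded (reverse-coded value = 5 − response):
  item 1: 3
  item 2: 5 − 3 = 2
  item 3: 2
  item 4: 1
  item 5: 3
  item 6: 5 − 4 = 1
  item 7: 5 − 3 = 2
  item 8: 5 − 2 = 3
  item 9: 2
  item 10: 3
  item 11: 5 − 3 = 2
  item 12: 5 − 3 = 2
  item 13: 5 − 1 = 4
  item 14: 2
Sum = 3 + 2 + 2 + 1 + 3 + 1 + 2 + 3 + 2 + 3 + 2 + 2 + 4 + 2 = 32

32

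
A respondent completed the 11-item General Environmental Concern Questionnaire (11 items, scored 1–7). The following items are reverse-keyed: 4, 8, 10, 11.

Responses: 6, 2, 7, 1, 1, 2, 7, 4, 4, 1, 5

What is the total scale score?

50

Apply reverse scoring (reversed = (1+7) − raw = 8 − raw):
  item 4: 8 − 1 = 7
  item 8: 8 − 4 = 4
  item 10: 8 − 1 = 7
  item 11: 8 − 5 = 3
After reverse-coding: 6, 2, 7, 7, 1, 2, 7, 4, 4, 7, 3
Total = 6 + 2 + 7 + 7 + 1 + 2 + 7 + 4 + 4 + 7 + 3 = 50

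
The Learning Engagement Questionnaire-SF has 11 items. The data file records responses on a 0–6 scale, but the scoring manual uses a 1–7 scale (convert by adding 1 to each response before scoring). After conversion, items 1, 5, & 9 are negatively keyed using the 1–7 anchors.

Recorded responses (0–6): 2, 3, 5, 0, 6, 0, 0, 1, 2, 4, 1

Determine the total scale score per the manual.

33

Convert to 1–7: 3, 4, 6, 1, 7, 1, 1, 2, 3, 5, 2
Reverse-coded (reversed = (1+7) − raw = 8 − raw):
  item 1: 8 − 3 = 5
  item 5: 8 − 7 = 1
  item 9: 8 − 3 = 5
Scored: 5, 4, 6, 1, 1, 1, 1, 2, 5, 5, 2
Total = 33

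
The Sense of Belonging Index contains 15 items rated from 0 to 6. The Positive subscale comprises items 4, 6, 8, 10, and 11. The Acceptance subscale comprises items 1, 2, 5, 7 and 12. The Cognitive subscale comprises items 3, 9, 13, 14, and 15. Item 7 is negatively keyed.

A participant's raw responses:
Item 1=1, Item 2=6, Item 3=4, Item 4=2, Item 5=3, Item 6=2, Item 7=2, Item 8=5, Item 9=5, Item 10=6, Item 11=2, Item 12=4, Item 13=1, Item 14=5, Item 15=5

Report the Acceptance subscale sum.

18

Acceptance items: 1, 2, 5, 7, 12.
Of these, item 7 is negatively keyed; reversed = (0+6) − raw = 6 − raw.
  item 1: 1
  item 2: 6
  item 5: 3
  item 7: 6 − 2 = 4
  item 12: 4
Sum = 1 + 6 + 3 + 4 + 4 = 18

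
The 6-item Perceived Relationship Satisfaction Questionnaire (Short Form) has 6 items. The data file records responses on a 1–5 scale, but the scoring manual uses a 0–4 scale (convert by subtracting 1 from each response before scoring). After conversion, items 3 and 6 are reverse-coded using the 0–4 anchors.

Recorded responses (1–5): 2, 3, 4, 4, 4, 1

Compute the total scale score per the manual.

14

Convert to 0–4: 1, 2, 3, 3, 3, 0
Reverse-coded (reversed = (0+4) − raw = 4 − raw):
  item 3: 4 − 3 = 1
  item 6: 4 − 0 = 4
Scored: 1, 2, 1, 3, 3, 4
Total = 14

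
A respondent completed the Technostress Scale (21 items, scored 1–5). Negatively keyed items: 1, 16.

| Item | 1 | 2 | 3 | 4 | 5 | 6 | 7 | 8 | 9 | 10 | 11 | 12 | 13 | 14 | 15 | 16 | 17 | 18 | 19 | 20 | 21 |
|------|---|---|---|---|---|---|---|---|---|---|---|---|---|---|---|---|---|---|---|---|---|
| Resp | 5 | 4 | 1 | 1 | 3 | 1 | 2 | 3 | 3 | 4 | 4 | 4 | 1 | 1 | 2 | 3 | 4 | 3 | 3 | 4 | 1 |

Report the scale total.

Raw sum = 57. Negatively keyed items: 1, 16; their raw sum = 8.
Each reversal replaces raw with 6 − raw, changing the total by 6 − 2·raw per item.
Total = 57 + 2·6 − 2·8 = 57 + 12 − 16 = 53

53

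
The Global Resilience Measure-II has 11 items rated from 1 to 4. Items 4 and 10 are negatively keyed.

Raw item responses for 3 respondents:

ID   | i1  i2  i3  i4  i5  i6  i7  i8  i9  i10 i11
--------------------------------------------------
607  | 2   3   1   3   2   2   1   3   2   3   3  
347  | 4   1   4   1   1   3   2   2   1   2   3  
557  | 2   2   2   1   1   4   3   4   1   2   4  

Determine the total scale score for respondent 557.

30

Respondent 557 raw: 2, 2, 2, 1, 1, 4, 3, 4, 1, 2, 4.
Reverse-coded (reverse-coded value = 5 − response):
  item 1: 2
  item 2: 2
  item 3: 2
  item 4: 5 − 1 = 4
  item 5: 1
  item 6: 4
  item 7: 3
  item 8: 4
  item 9: 1
  item 10: 5 − 2 = 3
  item 11: 4
Sum = 2 + 2 + 2 + 4 + 1 + 4 + 3 + 4 + 1 + 3 + 4 = 30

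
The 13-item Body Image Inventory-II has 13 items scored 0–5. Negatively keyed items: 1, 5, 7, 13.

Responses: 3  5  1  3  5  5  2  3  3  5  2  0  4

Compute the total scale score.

33

Raw sum = 41. Negatively keyed items: 1, 5, 7, 13; their raw sum = 14.
Each reversal replaces raw with 5 − raw, changing the total by 5 − 2·raw per item.
Total = 41 + 4·5 − 2·14 = 41 + 20 − 28 = 33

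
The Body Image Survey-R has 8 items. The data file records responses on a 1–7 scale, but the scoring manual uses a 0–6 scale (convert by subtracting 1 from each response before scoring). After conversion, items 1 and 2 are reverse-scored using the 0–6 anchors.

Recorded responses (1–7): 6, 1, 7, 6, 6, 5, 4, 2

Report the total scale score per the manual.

31

Convert to 0–6: 5, 0, 6, 5, 5, 4, 3, 1
Reverse-coded (reversed = (0+6) − raw = 6 − raw):
  item 1: 6 − 5 = 1
  item 2: 6 − 0 = 6
Scored: 1, 6, 6, 5, 5, 4, 3, 1
Total = 31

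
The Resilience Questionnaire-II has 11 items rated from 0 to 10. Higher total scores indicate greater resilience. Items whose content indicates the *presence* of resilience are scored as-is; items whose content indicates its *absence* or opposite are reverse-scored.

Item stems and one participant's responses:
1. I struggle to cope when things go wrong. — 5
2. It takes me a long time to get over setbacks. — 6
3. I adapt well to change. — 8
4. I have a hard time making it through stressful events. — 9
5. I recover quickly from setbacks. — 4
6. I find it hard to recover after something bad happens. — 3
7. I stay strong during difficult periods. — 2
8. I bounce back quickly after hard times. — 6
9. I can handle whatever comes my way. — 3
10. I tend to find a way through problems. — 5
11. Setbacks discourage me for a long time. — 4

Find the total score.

51

Items 1, 2, 4, 6, 11 describe the absence/opposite of resilience → reverse-score.
on a 0–10 scale, reversed = 10 − raw.
  item 1: 10 − 5 = 5
  item 2: 10 − 6 = 4
  item 3: 8
  item 4: 10 − 9 = 1
  item 5: 4
  item 6: 10 − 3 = 7
  item 7: 2
  item 8: 6
  item 9: 3
  item 10: 5
  item 11: 10 − 4 = 6
Total = 5 + 4 + 8 + 1 + 4 + 7 + 2 + 6 + 3 + 5 + 6 = 51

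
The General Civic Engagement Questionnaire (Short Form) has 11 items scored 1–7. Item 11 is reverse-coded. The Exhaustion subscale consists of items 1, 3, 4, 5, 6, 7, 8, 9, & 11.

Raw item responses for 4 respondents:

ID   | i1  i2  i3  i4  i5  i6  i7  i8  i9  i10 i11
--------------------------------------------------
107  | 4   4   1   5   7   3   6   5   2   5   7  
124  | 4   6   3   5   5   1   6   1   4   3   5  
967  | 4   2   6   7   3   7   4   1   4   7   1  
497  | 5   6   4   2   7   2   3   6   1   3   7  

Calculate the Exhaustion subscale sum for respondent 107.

34

Respondent 107 raw: 4, 4, 1, 5, 7, 3, 6, 5, 2, 5, 7.
Exhaustion items: 1, 3, 4, 5, 6, 7, 8, 9, 11.
Reverse-coded (reversed = (1+7) − raw = 8 − raw):
  item 1: 4
  item 3: 1
  item 4: 5
  item 5: 7
  item 6: 3
  item 7: 6
  item 8: 5
  item 9: 2
  item 11: 8 − 7 = 1
Sum = 4 + 1 + 5 + 7 + 3 + 6 + 5 + 2 + 1 = 34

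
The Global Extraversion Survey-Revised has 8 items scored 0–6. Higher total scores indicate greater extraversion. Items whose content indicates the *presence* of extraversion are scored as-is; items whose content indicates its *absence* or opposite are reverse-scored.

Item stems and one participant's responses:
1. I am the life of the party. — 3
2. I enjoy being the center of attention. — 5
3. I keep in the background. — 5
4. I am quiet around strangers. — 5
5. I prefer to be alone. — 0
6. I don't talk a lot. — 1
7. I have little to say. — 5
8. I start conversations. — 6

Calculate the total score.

Items 3, 4, 5, 6, 7 describe the absence/opposite of extraversion → reverse-score.
on a 0–6 scale, reversed = 6 − raw.
  item 1: 3
  item 2: 5
  item 3: 6 − 5 = 1
  item 4: 6 − 5 = 1
  item 5: 6 − 0 = 6
  item 6: 6 − 1 = 5
  item 7: 6 − 5 = 1
  item 8: 6
Total = 3 + 5 + 1 + 1 + 6 + 5 + 1 + 6 = 28

28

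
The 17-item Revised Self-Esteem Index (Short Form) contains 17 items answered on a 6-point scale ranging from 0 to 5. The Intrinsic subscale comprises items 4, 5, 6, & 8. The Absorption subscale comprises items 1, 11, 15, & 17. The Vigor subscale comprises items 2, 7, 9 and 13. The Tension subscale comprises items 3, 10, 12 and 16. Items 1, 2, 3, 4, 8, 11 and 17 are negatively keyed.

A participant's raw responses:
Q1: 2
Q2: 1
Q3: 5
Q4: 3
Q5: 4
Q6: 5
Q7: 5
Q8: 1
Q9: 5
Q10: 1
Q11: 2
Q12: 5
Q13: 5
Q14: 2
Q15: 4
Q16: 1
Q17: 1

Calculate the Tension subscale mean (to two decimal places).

1.75

Tension items: 3, 10, 12, 16.
Of these, item 3 is negatively keyed; reversed = (0+5) − raw = 5 − raw.
  item 3: 5 − 5 = 0
  item 10: 1
  item 12: 5
  item 16: 1
Sum = 0 + 1 + 5 + 1 = 7
Mean = 7 / 4 = 1.75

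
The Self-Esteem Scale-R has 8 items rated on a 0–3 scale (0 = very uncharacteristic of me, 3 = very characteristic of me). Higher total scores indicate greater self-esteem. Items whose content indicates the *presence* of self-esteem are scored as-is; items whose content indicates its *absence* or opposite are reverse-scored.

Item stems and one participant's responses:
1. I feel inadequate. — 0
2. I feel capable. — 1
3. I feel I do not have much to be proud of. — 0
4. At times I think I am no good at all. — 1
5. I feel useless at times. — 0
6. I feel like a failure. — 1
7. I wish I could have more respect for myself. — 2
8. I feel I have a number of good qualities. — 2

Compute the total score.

17

Items 1, 3, 4, 5, 6, 7 describe the absence/opposite of self-esteem → reverse-score.
on a 0–3 scale, reversed = 3 − raw.
  item 1: 3 − 0 = 3
  item 2: 1
  item 3: 3 − 0 = 3
  item 4: 3 − 1 = 2
  item 5: 3 − 0 = 3
  item 6: 3 − 1 = 2
  item 7: 3 − 2 = 1
  item 8: 2
Total = 3 + 1 + 3 + 2 + 3 + 2 + 1 + 2 = 17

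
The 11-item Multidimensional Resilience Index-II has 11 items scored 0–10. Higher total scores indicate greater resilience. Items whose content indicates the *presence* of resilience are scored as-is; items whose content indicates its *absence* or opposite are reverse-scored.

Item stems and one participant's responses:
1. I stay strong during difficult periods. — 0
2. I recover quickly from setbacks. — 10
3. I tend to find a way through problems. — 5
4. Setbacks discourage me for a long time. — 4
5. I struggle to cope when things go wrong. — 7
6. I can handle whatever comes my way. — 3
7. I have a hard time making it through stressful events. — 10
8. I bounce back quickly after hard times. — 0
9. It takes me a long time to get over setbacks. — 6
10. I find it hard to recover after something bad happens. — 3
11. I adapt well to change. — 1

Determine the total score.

39

Items 4, 5, 7, 9, 10 describe the absence/opposite of resilience → reverse-score.
reversed = (0+10) − raw = 10 − raw.
  item 1: 0
  item 2: 10
  item 3: 5
  item 4: 10 − 4 = 6
  item 5: 10 − 7 = 3
  item 6: 3
  item 7: 10 − 10 = 0
  item 8: 0
  item 9: 10 − 6 = 4
  item 10: 10 − 3 = 7
  item 11: 1
Total = 0 + 10 + 5 + 6 + 3 + 3 + 0 + 0 + 4 + 7 + 1 = 39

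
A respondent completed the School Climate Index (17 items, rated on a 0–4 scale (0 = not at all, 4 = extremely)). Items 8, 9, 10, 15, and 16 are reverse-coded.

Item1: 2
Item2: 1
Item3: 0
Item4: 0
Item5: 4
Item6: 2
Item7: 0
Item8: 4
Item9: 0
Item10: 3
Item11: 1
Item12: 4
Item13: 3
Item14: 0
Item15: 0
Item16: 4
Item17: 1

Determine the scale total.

27

Reversing items 8, 9, 10, 15, and 16 with 4 − raw:
Total = 2 + 1 + 0 + 0 + 4 + 2 + 0 + (4−4) + (4−0) + (4−3) + 1 + 4 + 3 + 0 + (4−0) + (4−4) + 1
      = 2 + 1 + 0 + 0 + 4 + 2 + 0 + 0 + 4 + 1 + 1 + 4 + 3 + 0 + 4 + 0 + 1 = 27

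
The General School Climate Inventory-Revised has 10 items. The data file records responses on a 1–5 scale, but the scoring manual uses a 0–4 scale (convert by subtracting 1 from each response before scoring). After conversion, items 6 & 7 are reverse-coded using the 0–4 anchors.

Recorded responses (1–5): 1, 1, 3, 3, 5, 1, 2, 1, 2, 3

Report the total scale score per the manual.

18

Convert to 0–4: 0, 0, 2, 2, 4, 0, 1, 0, 1, 2
Reverse-coded (reversed = (0+4) − raw = 4 − raw):
  item 6: 4 − 0 = 4
  item 7: 4 − 1 = 3
Scored: 0, 0, 2, 2, 4, 4, 3, 0, 1, 2
Total = 18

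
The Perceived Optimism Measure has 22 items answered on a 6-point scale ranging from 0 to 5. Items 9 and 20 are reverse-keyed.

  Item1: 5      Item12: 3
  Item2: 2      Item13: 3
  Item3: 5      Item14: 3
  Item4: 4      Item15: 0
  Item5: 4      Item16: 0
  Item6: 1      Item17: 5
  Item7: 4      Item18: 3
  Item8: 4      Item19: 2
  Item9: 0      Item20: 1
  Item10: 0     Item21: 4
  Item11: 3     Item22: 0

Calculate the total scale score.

Apply reverse scoring (reverse-coded value = 5 − response):
  item 9: 5 − 0 = 5
  item 20: 5 − 1 = 4
Scored items: 5, 2, 5, 4, 4, 1, 4, 4, 5, 0, 3, 3, 3, 3, 0, 0, 5, 3, 2, 4, 4, 0
Total = 5 + 2 + 5 + 4 + 4 + 1 + 4 + 4 + 5 + 0 + 3 + 3 + 3 + 3 + 0 + 0 + 5 + 3 + 2 + 4 + 4 + 0 = 64

64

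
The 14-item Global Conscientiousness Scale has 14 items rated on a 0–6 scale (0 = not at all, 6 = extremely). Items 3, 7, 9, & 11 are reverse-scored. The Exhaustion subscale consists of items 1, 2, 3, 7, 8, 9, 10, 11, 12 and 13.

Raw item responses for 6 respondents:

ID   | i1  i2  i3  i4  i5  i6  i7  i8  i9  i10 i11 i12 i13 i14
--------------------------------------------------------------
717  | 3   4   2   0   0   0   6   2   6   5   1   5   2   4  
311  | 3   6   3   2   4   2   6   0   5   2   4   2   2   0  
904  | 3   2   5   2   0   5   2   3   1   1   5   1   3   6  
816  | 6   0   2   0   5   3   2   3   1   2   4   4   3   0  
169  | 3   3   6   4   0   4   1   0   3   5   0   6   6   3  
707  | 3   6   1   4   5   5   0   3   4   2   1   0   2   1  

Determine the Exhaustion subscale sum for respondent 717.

30

Respondent 717 raw: 3, 4, 2, 0, 0, 0, 6, 2, 6, 5, 1, 5, 2, 4.
Exhaustion items: 1, 2, 3, 7, 8, 9, 10, 11, 12, 13.
Reverse-coded (reverse-coded value = 6 − response):
  item 1: 3
  item 2: 4
  item 3: 6 − 2 = 4
  item 7: 6 − 6 = 0
  item 8: 2
  item 9: 6 − 6 = 0
  item 10: 5
  item 11: 6 − 1 = 5
  item 12: 5
  item 13: 2
Sum = 3 + 4 + 4 + 0 + 2 + 0 + 5 + 5 + 5 + 2 = 30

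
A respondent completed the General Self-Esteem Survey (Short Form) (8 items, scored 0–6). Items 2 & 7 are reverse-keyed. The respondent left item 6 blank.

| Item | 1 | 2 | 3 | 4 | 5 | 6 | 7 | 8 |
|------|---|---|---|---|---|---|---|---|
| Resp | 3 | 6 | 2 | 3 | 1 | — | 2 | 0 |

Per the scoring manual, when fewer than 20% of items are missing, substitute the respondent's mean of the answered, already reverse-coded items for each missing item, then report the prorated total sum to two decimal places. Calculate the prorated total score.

14.86

Reverse-coded (reversed = (0+6) − raw = 6 − raw):
  item 2: 6 − 6 = 0
  item 7: 6 − 2 = 4
Completed scored items (7 of 8): 3, 0, 2, 3, 1, 4, 0; sum = 13.
Person mean = 13 / 7 ≈ 1.8571
Prorated total = (13 / 7) × 8 = 14.86 (to 2 dp)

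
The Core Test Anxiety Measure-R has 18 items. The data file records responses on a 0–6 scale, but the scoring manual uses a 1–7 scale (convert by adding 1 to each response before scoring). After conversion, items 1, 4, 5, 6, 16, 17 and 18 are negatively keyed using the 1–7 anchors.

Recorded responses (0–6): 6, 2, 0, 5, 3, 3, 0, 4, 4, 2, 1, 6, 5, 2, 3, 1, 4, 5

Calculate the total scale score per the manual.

Convert to 1–7: 7, 3, 1, 6, 4, 4, 1, 5, 5, 3, 2, 7, 6, 3, 4, 2, 5, 6
Reverse-coded (reversed = (1+7) − raw = 8 − raw):
  item 1: 8 − 7 = 1
  item 4: 8 − 6 = 2
  item 5: 8 − 4 = 4
  item 6: 8 − 4 = 4
  item 16: 8 − 2 = 6
  item 17: 8 − 5 = 3
  item 18: 8 − 6 = 2
Scored: 1, 3, 1, 2, 4, 4, 1, 5, 5, 3, 2, 7, 6, 3, 4, 6, 3, 2
Total = 62

62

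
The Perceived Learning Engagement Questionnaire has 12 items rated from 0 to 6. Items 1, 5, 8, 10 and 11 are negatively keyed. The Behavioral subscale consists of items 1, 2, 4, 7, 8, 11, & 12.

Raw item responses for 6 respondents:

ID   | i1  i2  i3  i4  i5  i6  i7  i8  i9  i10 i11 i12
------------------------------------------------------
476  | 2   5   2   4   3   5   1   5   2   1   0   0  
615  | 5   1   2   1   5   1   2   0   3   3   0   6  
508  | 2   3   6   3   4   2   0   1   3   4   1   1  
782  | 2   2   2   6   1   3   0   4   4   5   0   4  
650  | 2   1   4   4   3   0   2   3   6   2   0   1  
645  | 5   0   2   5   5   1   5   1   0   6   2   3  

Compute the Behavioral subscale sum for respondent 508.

Respondent 508 raw: 2, 3, 6, 3, 4, 2, 0, 1, 3, 4, 1, 1.
Behavioral items: 1, 2, 4, 7, 8, 11, 12.
Reverse-coded (reversed = (0+6) − raw = 6 − raw):
  item 1: 6 − 2 = 4
  item 2: 3
  item 4: 3
  item 7: 0
  item 8: 6 − 1 = 5
  item 11: 6 − 1 = 5
  item 12: 1
Sum = 4 + 3 + 3 + 0 + 5 + 5 + 1 = 21

21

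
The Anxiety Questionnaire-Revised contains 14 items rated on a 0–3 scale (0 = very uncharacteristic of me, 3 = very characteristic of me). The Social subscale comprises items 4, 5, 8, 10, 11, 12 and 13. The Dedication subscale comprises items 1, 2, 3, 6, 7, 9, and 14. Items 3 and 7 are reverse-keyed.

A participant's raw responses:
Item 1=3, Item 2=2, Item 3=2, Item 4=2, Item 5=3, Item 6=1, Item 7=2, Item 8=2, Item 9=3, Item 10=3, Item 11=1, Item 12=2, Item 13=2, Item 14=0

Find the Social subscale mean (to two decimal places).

Social items: 4, 5, 8, 10, 11, 12, 13.
  item 4: 2
  item 5: 3
  item 8: 2
  item 10: 3
  item 11: 1
  item 12: 2
  item 13: 2
Sum = 2 + 3 + 2 + 3 + 1 + 2 + 2 = 15
Mean = 15 / 7 = 2.14

2.14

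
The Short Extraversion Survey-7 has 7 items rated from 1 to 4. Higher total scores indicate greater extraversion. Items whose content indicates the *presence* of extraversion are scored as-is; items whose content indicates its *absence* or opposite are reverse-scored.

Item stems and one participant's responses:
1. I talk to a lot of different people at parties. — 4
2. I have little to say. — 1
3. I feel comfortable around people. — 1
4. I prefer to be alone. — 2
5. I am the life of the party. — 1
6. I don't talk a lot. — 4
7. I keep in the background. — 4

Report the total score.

Items 2, 4, 6, 7 describe the absence/opposite of extraversion → reverse-score.
on a 1–4 scale, reversed = 5 − raw.
  item 1: 4
  item 2: 5 − 1 = 4
  item 3: 1
  item 4: 5 − 2 = 3
  item 5: 1
  item 6: 5 − 4 = 1
  item 7: 5 − 4 = 1
Total = 4 + 4 + 1 + 3 + 1 + 1 + 1 = 15

15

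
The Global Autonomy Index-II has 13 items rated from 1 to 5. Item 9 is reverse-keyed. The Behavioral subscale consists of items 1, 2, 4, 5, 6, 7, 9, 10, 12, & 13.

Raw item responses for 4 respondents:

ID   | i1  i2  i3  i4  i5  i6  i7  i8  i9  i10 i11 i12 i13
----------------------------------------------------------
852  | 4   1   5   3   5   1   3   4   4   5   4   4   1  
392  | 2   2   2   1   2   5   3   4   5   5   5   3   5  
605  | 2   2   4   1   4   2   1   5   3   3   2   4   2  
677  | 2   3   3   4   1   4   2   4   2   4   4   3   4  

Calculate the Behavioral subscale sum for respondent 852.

29

Respondent 852 raw: 4, 1, 5, 3, 5, 1, 3, 4, 4, 5, 4, 4, 1.
Behavioral items: 1, 2, 4, 5, 6, 7, 9, 10, 12, 13.
Reverse-coded (reversed = (1+5) − raw = 6 − raw):
  item 1: 4
  item 2: 1
  item 4: 3
  item 5: 5
  item 6: 1
  item 7: 3
  item 9: 6 − 4 = 2
  item 10: 5
  item 12: 4
  item 13: 1
Sum = 4 + 1 + 3 + 5 + 1 + 3 + 2 + 5 + 4 + 1 = 29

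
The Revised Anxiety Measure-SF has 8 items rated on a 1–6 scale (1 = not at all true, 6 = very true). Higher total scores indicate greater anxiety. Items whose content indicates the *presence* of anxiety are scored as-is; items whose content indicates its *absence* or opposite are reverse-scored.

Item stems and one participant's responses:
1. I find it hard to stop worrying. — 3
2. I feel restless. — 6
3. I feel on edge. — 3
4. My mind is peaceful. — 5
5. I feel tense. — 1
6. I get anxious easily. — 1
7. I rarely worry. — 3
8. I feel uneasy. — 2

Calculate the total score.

22

Items 4, 7 describe the absence/opposite of anxiety → reverse-score.
reverse-coded value = 7 − response.
  item 1: 3
  item 2: 6
  item 3: 3
  item 4: 7 − 5 = 2
  item 5: 1
  item 6: 1
  item 7: 7 − 3 = 4
  item 8: 2
Total = 3 + 6 + 3 + 2 + 1 + 1 + 4 + 2 = 22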